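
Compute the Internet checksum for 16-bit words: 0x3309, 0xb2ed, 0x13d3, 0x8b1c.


Sum all words (with carry folding):
+ 0x3309 = 0x3309
+ 0xb2ed = 0xe5f6
+ 0x13d3 = 0xf9c9
+ 0x8b1c = 0x84e6
One's complement: ~0x84e6
Checksum = 0x7b19


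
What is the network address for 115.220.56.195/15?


IP:   01110011.11011100.00111000.11000011
Mask: 11111111.11111110.00000000.00000000
AND operation:
Net:  01110011.11011100.00000000.00000000
Network: 115.220.0.0/15


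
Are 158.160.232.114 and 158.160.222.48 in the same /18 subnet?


Mask: 255.255.192.0
158.160.232.114 AND mask = 158.160.192.0
158.160.222.48 AND mask = 158.160.192.0
Yes, same subnet (158.160.192.0)


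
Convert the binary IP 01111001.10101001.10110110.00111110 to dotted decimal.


01111001 = 121
10101001 = 169
10110110 = 182
00111110 = 62
IP: 121.169.182.62


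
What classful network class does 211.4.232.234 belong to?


First octet: 211
Binary: 11010011
110xxxxx -> Class C (192-223)
Class C, default mask 255.255.255.0 (/24)


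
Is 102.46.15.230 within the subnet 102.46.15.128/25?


Subnet network: 102.46.15.128
Test IP AND mask: 102.46.15.128
Yes, 102.46.15.230 is in 102.46.15.128/25


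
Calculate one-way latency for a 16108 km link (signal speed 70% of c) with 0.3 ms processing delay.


Speed = 0.7 * 3e5 km/s = 210000 km/s
Propagation delay = 16108 / 210000 = 0.0767 s = 76.7048 ms
Processing delay = 0.3 ms
Total one-way latency = 77.0048 ms


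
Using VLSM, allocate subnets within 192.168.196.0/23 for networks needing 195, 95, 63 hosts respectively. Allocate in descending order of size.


195 hosts -> /24 (254 usable): 192.168.196.0/24
95 hosts -> /25 (126 usable): 192.168.197.0/25
63 hosts -> /25 (126 usable): 192.168.197.128/25
Allocation: 192.168.196.0/24 (195 hosts, 254 usable); 192.168.197.0/25 (95 hosts, 126 usable); 192.168.197.128/25 (63 hosts, 126 usable)


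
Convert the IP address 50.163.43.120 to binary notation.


50 = 00110010
163 = 10100011
43 = 00101011
120 = 01111000
Binary: 00110010.10100011.00101011.01111000


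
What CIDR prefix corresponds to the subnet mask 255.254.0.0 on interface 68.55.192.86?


Binary: 11111111.11111110.00000000.00000000
Count leading 1s
Prefix: /15


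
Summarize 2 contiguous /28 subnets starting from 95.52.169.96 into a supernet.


Original prefix: /28
Number of subnets: 2 = 2^1
New prefix = 28 - 1 = 27
Supernet: 95.52.169.96/27


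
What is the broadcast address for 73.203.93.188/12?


Network: 73.192.0.0/12
Host bits = 20
Set all host bits to 1:
Broadcast: 73.207.255.255


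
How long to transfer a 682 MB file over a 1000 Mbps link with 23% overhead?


Effective throughput = 1000 * (1 - 23/100) = 770 Mbps
File size in Mb = 682 * 8 = 5456 Mb
Time = 5456 / 770
Time = 7.0857 seconds


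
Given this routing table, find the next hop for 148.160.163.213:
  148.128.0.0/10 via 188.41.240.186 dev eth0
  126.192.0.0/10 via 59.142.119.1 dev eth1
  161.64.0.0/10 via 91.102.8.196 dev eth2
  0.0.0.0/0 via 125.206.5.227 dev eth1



Longest prefix match for 148.160.163.213:
  /10 148.128.0.0: MATCH
  /10 126.192.0.0: no
  /10 161.64.0.0: no
  /0 0.0.0.0: MATCH
Selected: next-hop 188.41.240.186 via eth0 (matched /10)


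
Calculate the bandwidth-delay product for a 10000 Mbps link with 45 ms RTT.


BDP = bandwidth * RTT
= 10000 Mbps * 45 ms
= 10000 * 1e6 * 45 / 1000 bits
= 450000000 bits
= 56250000 bytes
= 54931.6406 KB
BDP = 450000000 bits (56250000 bytes)


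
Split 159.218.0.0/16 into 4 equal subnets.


New prefix = 16 + 2 = 18
Each subnet has 16384 addresses
  159.218.0.0/18
  159.218.64.0/18
  159.218.128.0/18
  159.218.192.0/18
Subnets: 159.218.0.0/18, 159.218.64.0/18, 159.218.128.0/18, 159.218.192.0/18


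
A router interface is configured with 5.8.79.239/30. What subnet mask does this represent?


/30 means 30 network bits, 2 host bits
Binary: 11111111111111111111111111111100
Mask: 255.255.255.252


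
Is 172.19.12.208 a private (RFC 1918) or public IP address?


RFC 1918 private ranges:
  10.0.0.0/8 (10.0.0.0 - 10.255.255.255)
  172.16.0.0/12 (172.16.0.0 - 172.31.255.255)
  192.168.0.0/16 (192.168.0.0 - 192.168.255.255)
Private (in 172.16.0.0/12)


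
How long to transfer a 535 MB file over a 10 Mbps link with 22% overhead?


Effective throughput = 10 * (1 - 22/100) = 7.8 Mbps
File size in Mb = 535 * 8 = 4280 Mb
Time = 4280 / 7.8
Time = 548.7179 seconds


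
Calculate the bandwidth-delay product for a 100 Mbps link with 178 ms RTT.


BDP = bandwidth * RTT
= 100 Mbps * 178 ms
= 100 * 1e6 * 178 / 1000 bits
= 17800000 bits
= 2225000 bytes
= 2172.8516 KB
BDP = 17800000 bits (2225000 bytes)


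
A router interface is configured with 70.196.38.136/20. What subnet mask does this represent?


/20 means 20 network bits, 12 host bits
Binary: 11111111111111111111000000000000
Mask: 255.255.240.0


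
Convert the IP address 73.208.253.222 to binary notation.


73 = 01001001
208 = 11010000
253 = 11111101
222 = 11011110
Binary: 01001001.11010000.11111101.11011110


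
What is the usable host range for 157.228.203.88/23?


Network: 157.228.202.0
Broadcast: 157.228.203.255
First usable = network + 1
Last usable = broadcast - 1
Range: 157.228.202.1 to 157.228.203.254


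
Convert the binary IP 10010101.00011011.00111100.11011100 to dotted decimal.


10010101 = 149
00011011 = 27
00111100 = 60
11011100 = 220
IP: 149.27.60.220


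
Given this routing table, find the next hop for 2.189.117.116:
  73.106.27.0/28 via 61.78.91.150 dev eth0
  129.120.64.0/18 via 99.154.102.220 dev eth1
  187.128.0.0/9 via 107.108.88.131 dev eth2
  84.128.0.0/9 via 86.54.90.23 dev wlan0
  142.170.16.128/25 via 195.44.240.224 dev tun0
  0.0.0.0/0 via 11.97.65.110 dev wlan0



Longest prefix match for 2.189.117.116:
  /28 73.106.27.0: no
  /18 129.120.64.0: no
  /9 187.128.0.0: no
  /9 84.128.0.0: no
  /25 142.170.16.128: no
  /0 0.0.0.0: MATCH
Selected: next-hop 11.97.65.110 via wlan0 (matched /0)


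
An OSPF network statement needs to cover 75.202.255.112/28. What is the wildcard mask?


Subnet mask: 255.255.255.240
Wildcard = 255.255.255.255 - subnet mask
255 - 255 = 0
255 - 255 = 0
255 - 255 = 0
255 - 240 = 15
Wildcard: 0.0.0.15


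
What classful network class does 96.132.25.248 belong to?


First octet: 96
Binary: 01100000
0xxxxxxx -> Class A (1-126)
Class A, default mask 255.0.0.0 (/8)


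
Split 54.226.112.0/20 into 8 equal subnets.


New prefix = 20 + 3 = 23
Each subnet has 512 addresses
  54.226.112.0/23
  54.226.114.0/23
  54.226.116.0/23
  54.226.118.0/23
  54.226.120.0/23
  54.226.122.0/23
  54.226.124.0/23
  54.226.126.0/23
Subnets: 54.226.112.0/23, 54.226.114.0/23, 54.226.116.0/23, 54.226.118.0/23, 54.226.120.0/23, 54.226.122.0/23, 54.226.124.0/23, 54.226.126.0/23


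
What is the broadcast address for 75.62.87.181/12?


Network: 75.48.0.0/12
Host bits = 20
Set all host bits to 1:
Broadcast: 75.63.255.255


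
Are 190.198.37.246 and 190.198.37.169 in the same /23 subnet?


Mask: 255.255.254.0
190.198.37.246 AND mask = 190.198.36.0
190.198.37.169 AND mask = 190.198.36.0
Yes, same subnet (190.198.36.0)


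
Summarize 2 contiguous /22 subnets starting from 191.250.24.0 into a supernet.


Original prefix: /22
Number of subnets: 2 = 2^1
New prefix = 22 - 1 = 21
Supernet: 191.250.24.0/21


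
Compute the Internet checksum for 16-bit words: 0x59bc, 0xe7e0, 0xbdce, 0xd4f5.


Sum all words (with carry folding):
+ 0x59bc = 0x59bc
+ 0xe7e0 = 0x419d
+ 0xbdce = 0xff6b
+ 0xd4f5 = 0xd461
One's complement: ~0xd461
Checksum = 0x2b9e


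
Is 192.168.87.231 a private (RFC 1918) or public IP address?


RFC 1918 private ranges:
  10.0.0.0/8 (10.0.0.0 - 10.255.255.255)
  172.16.0.0/12 (172.16.0.0 - 172.31.255.255)
  192.168.0.0/16 (192.168.0.0 - 192.168.255.255)
Private (in 192.168.0.0/16)


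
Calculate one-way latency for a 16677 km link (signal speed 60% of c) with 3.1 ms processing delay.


Speed = 0.6 * 3e5 km/s = 180000 km/s
Propagation delay = 16677 / 180000 = 0.0926 s = 92.65 ms
Processing delay = 3.1 ms
Total one-way latency = 95.75 ms


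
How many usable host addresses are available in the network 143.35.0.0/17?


Host bits = 32 - 17 = 15
Total addresses = 2^15 = 32768
Usable = total - 2 (network and broadcast)
Usable hosts: 32766


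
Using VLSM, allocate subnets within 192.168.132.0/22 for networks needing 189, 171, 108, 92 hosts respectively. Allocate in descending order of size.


189 hosts -> /24 (254 usable): 192.168.132.0/24
171 hosts -> /24 (254 usable): 192.168.133.0/24
108 hosts -> /25 (126 usable): 192.168.134.0/25
92 hosts -> /25 (126 usable): 192.168.134.128/25
Allocation: 192.168.132.0/24 (189 hosts, 254 usable); 192.168.133.0/24 (171 hosts, 254 usable); 192.168.134.0/25 (108 hosts, 126 usable); 192.168.134.128/25 (92 hosts, 126 usable)


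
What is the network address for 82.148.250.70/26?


IP:   01010010.10010100.11111010.01000110
Mask: 11111111.11111111.11111111.11000000
AND operation:
Net:  01010010.10010100.11111010.01000000
Network: 82.148.250.64/26


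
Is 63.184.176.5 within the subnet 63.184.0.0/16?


Subnet network: 63.184.0.0
Test IP AND mask: 63.184.0.0
Yes, 63.184.176.5 is in 63.184.0.0/16


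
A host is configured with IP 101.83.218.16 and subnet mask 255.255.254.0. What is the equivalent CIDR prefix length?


Binary: 11111111.11111111.11111110.00000000
Count leading 1s
Prefix: /23


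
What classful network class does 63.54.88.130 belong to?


First octet: 63
Binary: 00111111
0xxxxxxx -> Class A (1-126)
Class A, default mask 255.0.0.0 (/8)


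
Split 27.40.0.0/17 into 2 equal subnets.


New prefix = 17 + 1 = 18
Each subnet has 16384 addresses
  27.40.0.0/18
  27.40.64.0/18
Subnets: 27.40.0.0/18, 27.40.64.0/18


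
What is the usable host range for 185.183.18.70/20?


Network: 185.183.16.0
Broadcast: 185.183.31.255
First usable = network + 1
Last usable = broadcast - 1
Range: 185.183.16.1 to 185.183.31.254


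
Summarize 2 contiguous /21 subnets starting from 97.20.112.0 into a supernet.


Original prefix: /21
Number of subnets: 2 = 2^1
New prefix = 21 - 1 = 20
Supernet: 97.20.112.0/20


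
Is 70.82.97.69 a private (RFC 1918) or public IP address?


RFC 1918 private ranges:
  10.0.0.0/8 (10.0.0.0 - 10.255.255.255)
  172.16.0.0/12 (172.16.0.0 - 172.31.255.255)
  192.168.0.0/16 (192.168.0.0 - 192.168.255.255)
Public (not in any RFC 1918 range)


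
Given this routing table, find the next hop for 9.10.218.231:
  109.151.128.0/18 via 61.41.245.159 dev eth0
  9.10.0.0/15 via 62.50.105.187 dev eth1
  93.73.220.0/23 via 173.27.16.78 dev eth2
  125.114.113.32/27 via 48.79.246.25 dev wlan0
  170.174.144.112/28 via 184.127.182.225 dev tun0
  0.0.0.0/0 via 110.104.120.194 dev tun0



Longest prefix match for 9.10.218.231:
  /18 109.151.128.0: no
  /15 9.10.0.0: MATCH
  /23 93.73.220.0: no
  /27 125.114.113.32: no
  /28 170.174.144.112: no
  /0 0.0.0.0: MATCH
Selected: next-hop 62.50.105.187 via eth1 (matched /15)


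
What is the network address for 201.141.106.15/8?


IP:   11001001.10001101.01101010.00001111
Mask: 11111111.00000000.00000000.00000000
AND operation:
Net:  11001001.00000000.00000000.00000000
Network: 201.0.0.0/8


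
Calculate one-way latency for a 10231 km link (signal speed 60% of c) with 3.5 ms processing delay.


Speed = 0.6 * 3e5 km/s = 180000 km/s
Propagation delay = 10231 / 180000 = 0.0568 s = 56.8389 ms
Processing delay = 3.5 ms
Total one-way latency = 60.3389 ms


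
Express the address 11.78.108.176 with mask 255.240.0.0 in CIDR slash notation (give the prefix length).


Binary: 11111111.11110000.00000000.00000000
Count leading 1s
Prefix: /12


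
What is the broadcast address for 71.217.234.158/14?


Network: 71.216.0.0/14
Host bits = 18
Set all host bits to 1:
Broadcast: 71.219.255.255


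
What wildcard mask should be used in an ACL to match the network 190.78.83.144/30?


Subnet mask: 255.255.255.252
Wildcard = 255.255.255.255 - subnet mask
255 - 255 = 0
255 - 255 = 0
255 - 255 = 0
255 - 252 = 3
Wildcard: 0.0.0.3


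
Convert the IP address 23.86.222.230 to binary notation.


23 = 00010111
86 = 01010110
222 = 11011110
230 = 11100110
Binary: 00010111.01010110.11011110.11100110


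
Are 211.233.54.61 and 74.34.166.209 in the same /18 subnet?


Mask: 255.255.192.0
211.233.54.61 AND mask = 211.233.0.0
74.34.166.209 AND mask = 74.34.128.0
No, different subnets (211.233.0.0 vs 74.34.128.0)


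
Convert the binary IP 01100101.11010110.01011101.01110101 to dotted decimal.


01100101 = 101
11010110 = 214
01011101 = 93
01110101 = 117
IP: 101.214.93.117


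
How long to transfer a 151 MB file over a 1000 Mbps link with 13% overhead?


Effective throughput = 1000 * (1 - 13/100) = 870 Mbps
File size in Mb = 151 * 8 = 1208 Mb
Time = 1208 / 870
Time = 1.3885 seconds


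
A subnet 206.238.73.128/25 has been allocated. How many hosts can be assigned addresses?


Host bits = 32 - 25 = 7
Total addresses = 2^7 = 128
Usable = total - 2 (network and broadcast)
Usable hosts: 126


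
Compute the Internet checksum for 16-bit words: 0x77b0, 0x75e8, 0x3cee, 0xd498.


Sum all words (with carry folding):
+ 0x77b0 = 0x77b0
+ 0x75e8 = 0xed98
+ 0x3cee = 0x2a87
+ 0xd498 = 0xff1f
One's complement: ~0xff1f
Checksum = 0x00e0


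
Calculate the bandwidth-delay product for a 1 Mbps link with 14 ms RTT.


BDP = bandwidth * RTT
= 1 Mbps * 14 ms
= 1 * 1e6 * 14 / 1000 bits
= 14000 bits
= 1750 bytes
= 1.709 KB
BDP = 14000 bits (1750 bytes)


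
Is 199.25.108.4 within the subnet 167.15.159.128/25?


Subnet network: 167.15.159.128
Test IP AND mask: 199.25.108.0
No, 199.25.108.4 is not in 167.15.159.128/25


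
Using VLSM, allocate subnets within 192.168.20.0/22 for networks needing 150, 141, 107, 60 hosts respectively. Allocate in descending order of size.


150 hosts -> /24 (254 usable): 192.168.20.0/24
141 hosts -> /24 (254 usable): 192.168.21.0/24
107 hosts -> /25 (126 usable): 192.168.22.0/25
60 hosts -> /26 (62 usable): 192.168.22.128/26
Allocation: 192.168.20.0/24 (150 hosts, 254 usable); 192.168.21.0/24 (141 hosts, 254 usable); 192.168.22.0/25 (107 hosts, 126 usable); 192.168.22.128/26 (60 hosts, 62 usable)


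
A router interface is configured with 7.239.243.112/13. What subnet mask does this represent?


/13 means 13 network bits, 19 host bits
Binary: 11111111111110000000000000000000
Mask: 255.248.0.0


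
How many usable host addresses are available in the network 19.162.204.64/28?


Host bits = 32 - 28 = 4
Total addresses = 2^4 = 16
Usable = total - 2 (network and broadcast)
Usable hosts: 14


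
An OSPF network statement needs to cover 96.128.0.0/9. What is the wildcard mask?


Subnet mask: 255.128.0.0
Wildcard = 255.255.255.255 - subnet mask
255 - 255 = 0
255 - 128 = 127
255 - 0 = 255
255 - 0 = 255
Wildcard: 0.127.255.255


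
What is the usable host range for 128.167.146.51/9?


Network: 128.128.0.0
Broadcast: 128.255.255.255
First usable = network + 1
Last usable = broadcast - 1
Range: 128.128.0.1 to 128.255.255.254


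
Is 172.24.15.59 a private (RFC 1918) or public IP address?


RFC 1918 private ranges:
  10.0.0.0/8 (10.0.0.0 - 10.255.255.255)
  172.16.0.0/12 (172.16.0.0 - 172.31.255.255)
  192.168.0.0/16 (192.168.0.0 - 192.168.255.255)
Private (in 172.16.0.0/12)


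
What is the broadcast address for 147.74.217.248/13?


Network: 147.72.0.0/13
Host bits = 19
Set all host bits to 1:
Broadcast: 147.79.255.255


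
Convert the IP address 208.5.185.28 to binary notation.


208 = 11010000
5 = 00000101
185 = 10111001
28 = 00011100
Binary: 11010000.00000101.10111001.00011100


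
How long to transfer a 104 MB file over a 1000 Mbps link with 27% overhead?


Effective throughput = 1000 * (1 - 27/100) = 730 Mbps
File size in Mb = 104 * 8 = 832 Mb
Time = 832 / 730
Time = 1.1397 seconds


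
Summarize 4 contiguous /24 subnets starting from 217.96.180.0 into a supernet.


Original prefix: /24
Number of subnets: 4 = 2^2
New prefix = 24 - 2 = 22
Supernet: 217.96.180.0/22


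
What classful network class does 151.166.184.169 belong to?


First octet: 151
Binary: 10010111
10xxxxxx -> Class B (128-191)
Class B, default mask 255.255.0.0 (/16)


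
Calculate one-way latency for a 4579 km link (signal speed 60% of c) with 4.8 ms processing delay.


Speed = 0.6 * 3e5 km/s = 180000 km/s
Propagation delay = 4579 / 180000 = 0.0254 s = 25.4389 ms
Processing delay = 4.8 ms
Total one-way latency = 30.2389 ms


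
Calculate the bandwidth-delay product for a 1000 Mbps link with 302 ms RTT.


BDP = bandwidth * RTT
= 1000 Mbps * 302 ms
= 1000 * 1e6 * 302 / 1000 bits
= 302000000 bits
= 37750000 bytes
= 36865.2344 KB
BDP = 302000000 bits (37750000 bytes)


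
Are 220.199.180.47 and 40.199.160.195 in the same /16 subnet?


Mask: 255.255.0.0
220.199.180.47 AND mask = 220.199.0.0
40.199.160.195 AND mask = 40.199.0.0
No, different subnets (220.199.0.0 vs 40.199.0.0)


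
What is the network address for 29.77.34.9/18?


IP:   00011101.01001101.00100010.00001001
Mask: 11111111.11111111.11000000.00000000
AND operation:
Net:  00011101.01001101.00000000.00000000
Network: 29.77.0.0/18


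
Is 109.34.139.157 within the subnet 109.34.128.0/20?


Subnet network: 109.34.128.0
Test IP AND mask: 109.34.128.0
Yes, 109.34.139.157 is in 109.34.128.0/20


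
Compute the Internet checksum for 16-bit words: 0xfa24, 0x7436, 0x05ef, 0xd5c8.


Sum all words (with carry folding):
+ 0xfa24 = 0xfa24
+ 0x7436 = 0x6e5b
+ 0x05ef = 0x744a
+ 0xd5c8 = 0x4a13
One's complement: ~0x4a13
Checksum = 0xb5ec


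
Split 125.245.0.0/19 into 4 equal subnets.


New prefix = 19 + 2 = 21
Each subnet has 2048 addresses
  125.245.0.0/21
  125.245.8.0/21
  125.245.16.0/21
  125.245.24.0/21
Subnets: 125.245.0.0/21, 125.245.8.0/21, 125.245.16.0/21, 125.245.24.0/21


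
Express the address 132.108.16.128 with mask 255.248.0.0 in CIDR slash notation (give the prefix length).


Binary: 11111111.11111000.00000000.00000000
Count leading 1s
Prefix: /13


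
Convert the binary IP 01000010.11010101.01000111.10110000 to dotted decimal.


01000010 = 66
11010101 = 213
01000111 = 71
10110000 = 176
IP: 66.213.71.176


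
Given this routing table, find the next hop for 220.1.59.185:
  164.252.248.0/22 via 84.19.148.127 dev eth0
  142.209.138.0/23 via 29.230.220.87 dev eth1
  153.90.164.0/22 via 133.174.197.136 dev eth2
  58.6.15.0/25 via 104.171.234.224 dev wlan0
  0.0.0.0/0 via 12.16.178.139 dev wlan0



Longest prefix match for 220.1.59.185:
  /22 164.252.248.0: no
  /23 142.209.138.0: no
  /22 153.90.164.0: no
  /25 58.6.15.0: no
  /0 0.0.0.0: MATCH
Selected: next-hop 12.16.178.139 via wlan0 (matched /0)


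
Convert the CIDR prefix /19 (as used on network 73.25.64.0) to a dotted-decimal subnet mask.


/19 means 19 network bits, 13 host bits
Binary: 11111111111111111110000000000000
Mask: 255.255.224.0


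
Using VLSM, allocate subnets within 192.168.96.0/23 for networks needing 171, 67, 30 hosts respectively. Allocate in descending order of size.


171 hosts -> /24 (254 usable): 192.168.96.0/24
67 hosts -> /25 (126 usable): 192.168.97.0/25
30 hosts -> /27 (30 usable): 192.168.97.128/27
Allocation: 192.168.96.0/24 (171 hosts, 254 usable); 192.168.97.0/25 (67 hosts, 126 usable); 192.168.97.128/27 (30 hosts, 30 usable)


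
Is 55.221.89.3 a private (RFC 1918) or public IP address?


RFC 1918 private ranges:
  10.0.0.0/8 (10.0.0.0 - 10.255.255.255)
  172.16.0.0/12 (172.16.0.0 - 172.31.255.255)
  192.168.0.0/16 (192.168.0.0 - 192.168.255.255)
Public (not in any RFC 1918 range)


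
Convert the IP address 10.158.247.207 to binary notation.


10 = 00001010
158 = 10011110
247 = 11110111
207 = 11001111
Binary: 00001010.10011110.11110111.11001111


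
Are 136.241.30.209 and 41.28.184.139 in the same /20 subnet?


Mask: 255.255.240.0
136.241.30.209 AND mask = 136.241.16.0
41.28.184.139 AND mask = 41.28.176.0
No, different subnets (136.241.16.0 vs 41.28.176.0)


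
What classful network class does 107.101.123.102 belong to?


First octet: 107
Binary: 01101011
0xxxxxxx -> Class A (1-126)
Class A, default mask 255.0.0.0 (/8)


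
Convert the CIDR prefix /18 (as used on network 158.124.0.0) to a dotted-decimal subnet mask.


/18 means 18 network bits, 14 host bits
Binary: 11111111111111111100000000000000
Mask: 255.255.192.0


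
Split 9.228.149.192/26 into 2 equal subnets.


New prefix = 26 + 1 = 27
Each subnet has 32 addresses
  9.228.149.192/27
  9.228.149.224/27
Subnets: 9.228.149.192/27, 9.228.149.224/27


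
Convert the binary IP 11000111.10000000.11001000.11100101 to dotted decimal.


11000111 = 199
10000000 = 128
11001000 = 200
11100101 = 229
IP: 199.128.200.229


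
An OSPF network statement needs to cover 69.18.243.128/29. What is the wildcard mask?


Subnet mask: 255.255.255.248
Wildcard = 255.255.255.255 - subnet mask
255 - 255 = 0
255 - 255 = 0
255 - 255 = 0
255 - 248 = 7
Wildcard: 0.0.0.7


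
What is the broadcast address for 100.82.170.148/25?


Network: 100.82.170.128/25
Host bits = 7
Set all host bits to 1:
Broadcast: 100.82.170.255


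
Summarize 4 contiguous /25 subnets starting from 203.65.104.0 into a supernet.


Original prefix: /25
Number of subnets: 4 = 2^2
New prefix = 25 - 2 = 23
Supernet: 203.65.104.0/23


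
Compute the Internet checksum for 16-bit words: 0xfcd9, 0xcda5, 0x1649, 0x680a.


Sum all words (with carry folding):
+ 0xfcd9 = 0xfcd9
+ 0xcda5 = 0xca7f
+ 0x1649 = 0xe0c8
+ 0x680a = 0x48d3
One's complement: ~0x48d3
Checksum = 0xb72c


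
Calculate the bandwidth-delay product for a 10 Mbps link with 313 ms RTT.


BDP = bandwidth * RTT
= 10 Mbps * 313 ms
= 10 * 1e6 * 313 / 1000 bits
= 3130000 bits
= 391250 bytes
= 382.0801 KB
BDP = 3130000 bits (391250 bytes)


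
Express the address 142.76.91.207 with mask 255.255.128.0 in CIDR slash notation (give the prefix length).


Binary: 11111111.11111111.10000000.00000000
Count leading 1s
Prefix: /17


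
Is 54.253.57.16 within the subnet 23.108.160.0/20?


Subnet network: 23.108.160.0
Test IP AND mask: 54.253.48.0
No, 54.253.57.16 is not in 23.108.160.0/20


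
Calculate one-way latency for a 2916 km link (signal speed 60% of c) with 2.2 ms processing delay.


Speed = 0.6 * 3e5 km/s = 180000 km/s
Propagation delay = 2916 / 180000 = 0.0162 s = 16.2 ms
Processing delay = 2.2 ms
Total one-way latency = 18.4 ms


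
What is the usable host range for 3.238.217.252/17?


Network: 3.238.128.0
Broadcast: 3.238.255.255
First usable = network + 1
Last usable = broadcast - 1
Range: 3.238.128.1 to 3.238.255.254


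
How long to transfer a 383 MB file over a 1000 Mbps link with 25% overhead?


Effective throughput = 1000 * (1 - 25/100) = 750 Mbps
File size in Mb = 383 * 8 = 3064 Mb
Time = 3064 / 750
Time = 4.0853 seconds


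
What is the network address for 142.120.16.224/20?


IP:   10001110.01111000.00010000.11100000
Mask: 11111111.11111111.11110000.00000000
AND operation:
Net:  10001110.01111000.00010000.00000000
Network: 142.120.16.0/20


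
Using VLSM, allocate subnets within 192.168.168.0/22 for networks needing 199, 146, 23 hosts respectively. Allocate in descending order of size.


199 hosts -> /24 (254 usable): 192.168.168.0/24
146 hosts -> /24 (254 usable): 192.168.169.0/24
23 hosts -> /27 (30 usable): 192.168.170.0/27
Allocation: 192.168.168.0/24 (199 hosts, 254 usable); 192.168.169.0/24 (146 hosts, 254 usable); 192.168.170.0/27 (23 hosts, 30 usable)


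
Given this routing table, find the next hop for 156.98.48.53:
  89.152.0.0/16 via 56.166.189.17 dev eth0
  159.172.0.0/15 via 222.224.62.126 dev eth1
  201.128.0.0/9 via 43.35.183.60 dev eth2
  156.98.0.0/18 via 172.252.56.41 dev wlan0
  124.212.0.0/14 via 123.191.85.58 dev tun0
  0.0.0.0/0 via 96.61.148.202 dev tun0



Longest prefix match for 156.98.48.53:
  /16 89.152.0.0: no
  /15 159.172.0.0: no
  /9 201.128.0.0: no
  /18 156.98.0.0: MATCH
  /14 124.212.0.0: no
  /0 0.0.0.0: MATCH
Selected: next-hop 172.252.56.41 via wlan0 (matched /18)


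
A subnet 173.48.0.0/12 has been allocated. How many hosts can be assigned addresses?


Host bits = 32 - 12 = 20
Total addresses = 2^20 = 1048576
Usable = total - 2 (network and broadcast)
Usable hosts: 1048574


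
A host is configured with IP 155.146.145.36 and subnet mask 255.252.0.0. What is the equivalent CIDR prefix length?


Binary: 11111111.11111100.00000000.00000000
Count leading 1s
Prefix: /14


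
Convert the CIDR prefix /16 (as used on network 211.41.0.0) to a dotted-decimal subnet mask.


/16 means 16 network bits, 16 host bits
Binary: 11111111111111110000000000000000
Mask: 255.255.0.0


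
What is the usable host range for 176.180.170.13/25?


Network: 176.180.170.0
Broadcast: 176.180.170.127
First usable = network + 1
Last usable = broadcast - 1
Range: 176.180.170.1 to 176.180.170.126


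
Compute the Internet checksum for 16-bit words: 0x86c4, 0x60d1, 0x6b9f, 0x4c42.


Sum all words (with carry folding):
+ 0x86c4 = 0x86c4
+ 0x60d1 = 0xe795
+ 0x6b9f = 0x5335
+ 0x4c42 = 0x9f77
One's complement: ~0x9f77
Checksum = 0x6088


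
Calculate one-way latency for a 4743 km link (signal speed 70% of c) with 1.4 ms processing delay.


Speed = 0.7 * 3e5 km/s = 210000 km/s
Propagation delay = 4743 / 210000 = 0.0226 s = 22.5857 ms
Processing delay = 1.4 ms
Total one-way latency = 23.9857 ms


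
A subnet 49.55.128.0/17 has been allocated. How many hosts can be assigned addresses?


Host bits = 32 - 17 = 15
Total addresses = 2^15 = 32768
Usable = total - 2 (network and broadcast)
Usable hosts: 32766


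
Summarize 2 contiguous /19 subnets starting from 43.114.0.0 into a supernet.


Original prefix: /19
Number of subnets: 2 = 2^1
New prefix = 19 - 1 = 18
Supernet: 43.114.0.0/18


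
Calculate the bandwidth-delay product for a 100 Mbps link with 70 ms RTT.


BDP = bandwidth * RTT
= 100 Mbps * 70 ms
= 100 * 1e6 * 70 / 1000 bits
= 7000000 bits
= 875000 bytes
= 854.4922 KB
BDP = 7000000 bits (875000 bytes)


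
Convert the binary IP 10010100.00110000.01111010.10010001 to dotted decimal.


10010100 = 148
00110000 = 48
01111010 = 122
10010001 = 145
IP: 148.48.122.145


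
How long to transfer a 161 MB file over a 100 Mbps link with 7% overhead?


Effective throughput = 100 * (1 - 7/100) = 93 Mbps
File size in Mb = 161 * 8 = 1288 Mb
Time = 1288 / 93
Time = 13.8495 seconds


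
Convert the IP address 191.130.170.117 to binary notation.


191 = 10111111
130 = 10000010
170 = 10101010
117 = 01110101
Binary: 10111111.10000010.10101010.01110101


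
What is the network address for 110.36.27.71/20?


IP:   01101110.00100100.00011011.01000111
Mask: 11111111.11111111.11110000.00000000
AND operation:
Net:  01101110.00100100.00010000.00000000
Network: 110.36.16.0/20


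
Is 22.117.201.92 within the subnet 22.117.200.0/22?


Subnet network: 22.117.200.0
Test IP AND mask: 22.117.200.0
Yes, 22.117.201.92 is in 22.117.200.0/22


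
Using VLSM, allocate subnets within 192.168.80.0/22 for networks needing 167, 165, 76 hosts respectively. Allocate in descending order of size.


167 hosts -> /24 (254 usable): 192.168.80.0/24
165 hosts -> /24 (254 usable): 192.168.81.0/24
76 hosts -> /25 (126 usable): 192.168.82.0/25
Allocation: 192.168.80.0/24 (167 hosts, 254 usable); 192.168.81.0/24 (165 hosts, 254 usable); 192.168.82.0/25 (76 hosts, 126 usable)


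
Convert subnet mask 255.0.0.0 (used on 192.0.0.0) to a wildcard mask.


Subnet mask: 255.0.0.0
Wildcard = 255.255.255.255 - subnet mask
255 - 255 = 0
255 - 0 = 255
255 - 0 = 255
255 - 0 = 255
Wildcard: 0.255.255.255


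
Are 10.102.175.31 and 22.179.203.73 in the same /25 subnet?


Mask: 255.255.255.128
10.102.175.31 AND mask = 10.102.175.0
22.179.203.73 AND mask = 22.179.203.0
No, different subnets (10.102.175.0 vs 22.179.203.0)


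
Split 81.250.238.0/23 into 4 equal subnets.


New prefix = 23 + 2 = 25
Each subnet has 128 addresses
  81.250.238.0/25
  81.250.238.128/25
  81.250.239.0/25
  81.250.239.128/25
Subnets: 81.250.238.0/25, 81.250.238.128/25, 81.250.239.0/25, 81.250.239.128/25


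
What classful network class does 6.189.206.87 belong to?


First octet: 6
Binary: 00000110
0xxxxxxx -> Class A (1-126)
Class A, default mask 255.0.0.0 (/8)


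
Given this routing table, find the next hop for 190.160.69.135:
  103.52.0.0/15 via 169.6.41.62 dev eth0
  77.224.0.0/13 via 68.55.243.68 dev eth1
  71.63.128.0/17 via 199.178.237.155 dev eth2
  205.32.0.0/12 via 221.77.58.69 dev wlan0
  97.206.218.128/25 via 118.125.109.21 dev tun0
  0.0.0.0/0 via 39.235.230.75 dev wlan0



Longest prefix match for 190.160.69.135:
  /15 103.52.0.0: no
  /13 77.224.0.0: no
  /17 71.63.128.0: no
  /12 205.32.0.0: no
  /25 97.206.218.128: no
  /0 0.0.0.0: MATCH
Selected: next-hop 39.235.230.75 via wlan0 (matched /0)


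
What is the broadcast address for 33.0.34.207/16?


Network: 33.0.0.0/16
Host bits = 16
Set all host bits to 1:
Broadcast: 33.0.255.255


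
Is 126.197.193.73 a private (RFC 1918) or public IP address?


RFC 1918 private ranges:
  10.0.0.0/8 (10.0.0.0 - 10.255.255.255)
  172.16.0.0/12 (172.16.0.0 - 172.31.255.255)
  192.168.0.0/16 (192.168.0.0 - 192.168.255.255)
Public (not in any RFC 1918 range)


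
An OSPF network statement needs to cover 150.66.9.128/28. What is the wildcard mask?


Subnet mask: 255.255.255.240
Wildcard = 255.255.255.255 - subnet mask
255 - 255 = 0
255 - 255 = 0
255 - 255 = 0
255 - 240 = 15
Wildcard: 0.0.0.15


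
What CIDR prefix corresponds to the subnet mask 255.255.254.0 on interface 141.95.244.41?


Binary: 11111111.11111111.11111110.00000000
Count leading 1s
Prefix: /23


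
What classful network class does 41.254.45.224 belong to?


First octet: 41
Binary: 00101001
0xxxxxxx -> Class A (1-126)
Class A, default mask 255.0.0.0 (/8)


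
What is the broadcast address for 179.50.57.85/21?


Network: 179.50.56.0/21
Host bits = 11
Set all host bits to 1:
Broadcast: 179.50.63.255


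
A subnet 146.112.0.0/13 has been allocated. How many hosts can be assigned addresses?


Host bits = 32 - 13 = 19
Total addresses = 2^19 = 524288
Usable = total - 2 (network and broadcast)
Usable hosts: 524286


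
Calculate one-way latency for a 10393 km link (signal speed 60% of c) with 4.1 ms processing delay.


Speed = 0.6 * 3e5 km/s = 180000 km/s
Propagation delay = 10393 / 180000 = 0.0577 s = 57.7389 ms
Processing delay = 4.1 ms
Total one-way latency = 61.8389 ms


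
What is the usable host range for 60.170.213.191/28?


Network: 60.170.213.176
Broadcast: 60.170.213.191
First usable = network + 1
Last usable = broadcast - 1
Range: 60.170.213.177 to 60.170.213.190


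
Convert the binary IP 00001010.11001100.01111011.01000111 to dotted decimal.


00001010 = 10
11001100 = 204
01111011 = 123
01000111 = 71
IP: 10.204.123.71


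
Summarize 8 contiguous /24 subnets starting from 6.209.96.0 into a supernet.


Original prefix: /24
Number of subnets: 8 = 2^3
New prefix = 24 - 3 = 21
Supernet: 6.209.96.0/21


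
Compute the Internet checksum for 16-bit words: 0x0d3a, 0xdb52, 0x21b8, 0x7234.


Sum all words (with carry folding):
+ 0x0d3a = 0x0d3a
+ 0xdb52 = 0xe88c
+ 0x21b8 = 0x0a45
+ 0x7234 = 0x7c79
One's complement: ~0x7c79
Checksum = 0x8386


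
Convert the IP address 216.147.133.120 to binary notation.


216 = 11011000
147 = 10010011
133 = 10000101
120 = 01111000
Binary: 11011000.10010011.10000101.01111000


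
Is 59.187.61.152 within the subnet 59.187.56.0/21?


Subnet network: 59.187.56.0
Test IP AND mask: 59.187.56.0
Yes, 59.187.61.152 is in 59.187.56.0/21


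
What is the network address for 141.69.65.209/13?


IP:   10001101.01000101.01000001.11010001
Mask: 11111111.11111000.00000000.00000000
AND operation:
Net:  10001101.01000000.00000000.00000000
Network: 141.64.0.0/13


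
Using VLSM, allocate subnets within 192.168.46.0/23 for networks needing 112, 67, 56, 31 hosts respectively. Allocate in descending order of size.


112 hosts -> /25 (126 usable): 192.168.46.0/25
67 hosts -> /25 (126 usable): 192.168.46.128/25
56 hosts -> /26 (62 usable): 192.168.47.0/26
31 hosts -> /26 (62 usable): 192.168.47.64/26
Allocation: 192.168.46.0/25 (112 hosts, 126 usable); 192.168.46.128/25 (67 hosts, 126 usable); 192.168.47.0/26 (56 hosts, 62 usable); 192.168.47.64/26 (31 hosts, 62 usable)


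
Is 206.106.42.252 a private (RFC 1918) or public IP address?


RFC 1918 private ranges:
  10.0.0.0/8 (10.0.0.0 - 10.255.255.255)
  172.16.0.0/12 (172.16.0.0 - 172.31.255.255)
  192.168.0.0/16 (192.168.0.0 - 192.168.255.255)
Public (not in any RFC 1918 range)


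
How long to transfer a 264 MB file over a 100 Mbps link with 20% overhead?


Effective throughput = 100 * (1 - 20/100) = 80 Mbps
File size in Mb = 264 * 8 = 2112 Mb
Time = 2112 / 80
Time = 26.4 seconds


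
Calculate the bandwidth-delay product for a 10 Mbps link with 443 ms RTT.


BDP = bandwidth * RTT
= 10 Mbps * 443 ms
= 10 * 1e6 * 443 / 1000 bits
= 4430000 bits
= 553750 bytes
= 540.7715 KB
BDP = 4430000 bits (553750 bytes)


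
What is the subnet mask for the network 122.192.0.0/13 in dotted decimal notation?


/13 means 13 network bits, 19 host bits
Binary: 11111111111110000000000000000000
Mask: 255.248.0.0


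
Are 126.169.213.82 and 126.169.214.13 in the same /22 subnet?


Mask: 255.255.252.0
126.169.213.82 AND mask = 126.169.212.0
126.169.214.13 AND mask = 126.169.212.0
Yes, same subnet (126.169.212.0)


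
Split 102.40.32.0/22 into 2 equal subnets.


New prefix = 22 + 1 = 23
Each subnet has 512 addresses
  102.40.32.0/23
  102.40.34.0/23
Subnets: 102.40.32.0/23, 102.40.34.0/23


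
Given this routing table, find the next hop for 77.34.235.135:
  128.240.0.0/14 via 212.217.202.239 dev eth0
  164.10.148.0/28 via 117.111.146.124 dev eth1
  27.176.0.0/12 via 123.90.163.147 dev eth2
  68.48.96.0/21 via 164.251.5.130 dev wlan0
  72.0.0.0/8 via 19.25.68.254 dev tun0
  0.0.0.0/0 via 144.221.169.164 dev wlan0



Longest prefix match for 77.34.235.135:
  /14 128.240.0.0: no
  /28 164.10.148.0: no
  /12 27.176.0.0: no
  /21 68.48.96.0: no
  /8 72.0.0.0: no
  /0 0.0.0.0: MATCH
Selected: next-hop 144.221.169.164 via wlan0 (matched /0)


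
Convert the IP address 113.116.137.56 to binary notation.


113 = 01110001
116 = 01110100
137 = 10001001
56 = 00111000
Binary: 01110001.01110100.10001001.00111000


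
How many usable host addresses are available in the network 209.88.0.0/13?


Host bits = 32 - 13 = 19
Total addresses = 2^19 = 524288
Usable = total - 2 (network and broadcast)
Usable hosts: 524286


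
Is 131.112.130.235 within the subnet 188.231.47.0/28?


Subnet network: 188.231.47.0
Test IP AND mask: 131.112.130.224
No, 131.112.130.235 is not in 188.231.47.0/28


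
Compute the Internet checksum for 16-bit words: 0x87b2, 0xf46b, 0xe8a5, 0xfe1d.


Sum all words (with carry folding):
+ 0x87b2 = 0x87b2
+ 0xf46b = 0x7c1e
+ 0xe8a5 = 0x64c4
+ 0xfe1d = 0x62e2
One's complement: ~0x62e2
Checksum = 0x9d1d


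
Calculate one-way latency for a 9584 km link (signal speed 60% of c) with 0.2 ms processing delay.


Speed = 0.6 * 3e5 km/s = 180000 km/s
Propagation delay = 9584 / 180000 = 0.0532 s = 53.2444 ms
Processing delay = 0.2 ms
Total one-way latency = 53.4444 ms


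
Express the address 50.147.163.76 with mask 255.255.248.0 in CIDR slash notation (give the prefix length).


Binary: 11111111.11111111.11111000.00000000
Count leading 1s
Prefix: /21


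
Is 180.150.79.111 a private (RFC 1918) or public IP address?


RFC 1918 private ranges:
  10.0.0.0/8 (10.0.0.0 - 10.255.255.255)
  172.16.0.0/12 (172.16.0.0 - 172.31.255.255)
  192.168.0.0/16 (192.168.0.0 - 192.168.255.255)
Public (not in any RFC 1918 range)


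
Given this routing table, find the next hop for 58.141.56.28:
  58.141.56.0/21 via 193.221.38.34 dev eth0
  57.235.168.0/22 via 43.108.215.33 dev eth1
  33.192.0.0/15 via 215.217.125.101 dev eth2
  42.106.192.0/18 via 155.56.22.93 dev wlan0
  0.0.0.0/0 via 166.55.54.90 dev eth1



Longest prefix match for 58.141.56.28:
  /21 58.141.56.0: MATCH
  /22 57.235.168.0: no
  /15 33.192.0.0: no
  /18 42.106.192.0: no
  /0 0.0.0.0: MATCH
Selected: next-hop 193.221.38.34 via eth0 (matched /21)


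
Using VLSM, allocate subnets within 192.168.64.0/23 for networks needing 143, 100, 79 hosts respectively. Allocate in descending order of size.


143 hosts -> /24 (254 usable): 192.168.64.0/24
100 hosts -> /25 (126 usable): 192.168.65.0/25
79 hosts -> /25 (126 usable): 192.168.65.128/25
Allocation: 192.168.64.0/24 (143 hosts, 254 usable); 192.168.65.0/25 (100 hosts, 126 usable); 192.168.65.128/25 (79 hosts, 126 usable)


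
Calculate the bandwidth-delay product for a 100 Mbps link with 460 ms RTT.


BDP = bandwidth * RTT
= 100 Mbps * 460 ms
= 100 * 1e6 * 460 / 1000 bits
= 46000000 bits
= 5750000 bytes
= 5615.2344 KB
BDP = 46000000 bits (5750000 bytes)


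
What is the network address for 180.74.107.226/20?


IP:   10110100.01001010.01101011.11100010
Mask: 11111111.11111111.11110000.00000000
AND operation:
Net:  10110100.01001010.01100000.00000000
Network: 180.74.96.0/20


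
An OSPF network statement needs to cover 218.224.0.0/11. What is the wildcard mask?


Subnet mask: 255.224.0.0
Wildcard = 255.255.255.255 - subnet mask
255 - 255 = 0
255 - 224 = 31
255 - 0 = 255
255 - 0 = 255
Wildcard: 0.31.255.255


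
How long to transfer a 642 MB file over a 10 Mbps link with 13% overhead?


Effective throughput = 10 * (1 - 13/100) = 8.7 Mbps
File size in Mb = 642 * 8 = 5136 Mb
Time = 5136 / 8.7
Time = 590.3448 seconds


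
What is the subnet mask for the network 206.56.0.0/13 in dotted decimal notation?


/13 means 13 network bits, 19 host bits
Binary: 11111111111110000000000000000000
Mask: 255.248.0.0


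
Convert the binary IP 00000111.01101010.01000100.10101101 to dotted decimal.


00000111 = 7
01101010 = 106
01000100 = 68
10101101 = 173
IP: 7.106.68.173


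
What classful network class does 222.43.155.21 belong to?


First octet: 222
Binary: 11011110
110xxxxx -> Class C (192-223)
Class C, default mask 255.255.255.0 (/24)


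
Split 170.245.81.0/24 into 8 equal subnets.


New prefix = 24 + 3 = 27
Each subnet has 32 addresses
  170.245.81.0/27
  170.245.81.32/27
  170.245.81.64/27
  170.245.81.96/27
  170.245.81.128/27
  170.245.81.160/27
  170.245.81.192/27
  170.245.81.224/27
Subnets: 170.245.81.0/27, 170.245.81.32/27, 170.245.81.64/27, 170.245.81.96/27, 170.245.81.128/27, 170.245.81.160/27, 170.245.81.192/27, 170.245.81.224/27


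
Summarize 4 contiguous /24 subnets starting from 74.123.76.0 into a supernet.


Original prefix: /24
Number of subnets: 4 = 2^2
New prefix = 24 - 2 = 22
Supernet: 74.123.76.0/22


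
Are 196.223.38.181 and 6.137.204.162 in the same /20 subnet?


Mask: 255.255.240.0
196.223.38.181 AND mask = 196.223.32.0
6.137.204.162 AND mask = 6.137.192.0
No, different subnets (196.223.32.0 vs 6.137.192.0)


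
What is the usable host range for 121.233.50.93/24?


Network: 121.233.50.0
Broadcast: 121.233.50.255
First usable = network + 1
Last usable = broadcast - 1
Range: 121.233.50.1 to 121.233.50.254


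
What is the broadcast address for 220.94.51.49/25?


Network: 220.94.51.0/25
Host bits = 7
Set all host bits to 1:
Broadcast: 220.94.51.127


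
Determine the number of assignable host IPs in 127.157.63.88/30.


Host bits = 32 - 30 = 2
Total addresses = 2^2 = 4
Usable = total - 2 (network and broadcast)
Usable hosts: 2


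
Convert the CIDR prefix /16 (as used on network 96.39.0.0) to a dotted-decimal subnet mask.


/16 means 16 network bits, 16 host bits
Binary: 11111111111111110000000000000000
Mask: 255.255.0.0
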